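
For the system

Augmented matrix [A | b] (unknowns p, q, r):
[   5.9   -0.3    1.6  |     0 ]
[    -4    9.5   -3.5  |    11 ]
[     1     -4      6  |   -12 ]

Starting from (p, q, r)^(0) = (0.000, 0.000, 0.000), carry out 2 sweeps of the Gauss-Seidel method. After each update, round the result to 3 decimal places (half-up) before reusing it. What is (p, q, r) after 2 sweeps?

(0.392, 0.871, -1.485)

Iteration 1:
  p = (0 - (-0.3)·0.000 - (1.6)·0.000) / (5.9) = 0.000
  q = (11 - (-4)·0.000 - (-3.5)·0.000) / (9.5) = 1.158
  r = (-12 - (1)·0.000 - (-4)·1.158) / (6) = -1.228
Iteration 2:
  p = (0 - (-0.3)·1.158 - (1.6)·-1.228) / (5.9) = 0.392
  q = (11 - (-4)·0.392 - (-3.5)·-1.228) / (9.5) = 0.871
  r = (-12 - (1)·0.392 - (-4)·0.871) / (6) = -1.485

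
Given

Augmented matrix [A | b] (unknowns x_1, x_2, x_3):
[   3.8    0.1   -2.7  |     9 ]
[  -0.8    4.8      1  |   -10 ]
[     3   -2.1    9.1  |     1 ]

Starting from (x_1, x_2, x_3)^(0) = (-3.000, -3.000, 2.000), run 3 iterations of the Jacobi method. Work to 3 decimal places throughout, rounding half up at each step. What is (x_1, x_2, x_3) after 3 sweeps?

(1.088, -1.240, -1.144)

Iteration 1:
  x_1 = (9 - (0.1)·-3.000 - (-2.7)·2.000) / (3.8) = 3.868
  x_2 = (-10 - (-0.8)·-3.000 - (1)·2.000) / (4.8) = -3.000
  x_3 = (1 - (3)·-3.000 - (-2.1)·-3.000) / (9.1) = 0.407
Iteration 2:
  x_1 = (9 - (0.1)·-3.000 - (-2.7)·0.407) / (3.8) = 2.737
  x_2 = (-10 - (-0.8)·3.868 - (1)·0.407) / (4.8) = -1.523
  x_3 = (1 - (3)·3.868 - (-2.1)·-3.000) / (9.1) = -1.858
Iteration 3:
  x_1 = (9 - (0.1)·-1.523 - (-2.7)·-1.858) / (3.8) = 1.088
  x_2 = (-10 - (-0.8)·2.737 - (1)·-1.858) / (4.8) = -1.240
  x_3 = (1 - (3)·2.737 - (-2.1)·-1.523) / (9.1) = -1.144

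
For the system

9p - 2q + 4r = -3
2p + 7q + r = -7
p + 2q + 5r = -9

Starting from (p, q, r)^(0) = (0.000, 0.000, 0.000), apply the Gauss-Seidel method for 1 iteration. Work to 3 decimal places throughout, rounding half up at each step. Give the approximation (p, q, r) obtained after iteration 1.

Iteration 1:
  p = (-3 - (-2)·0.000 - (4)·0.000) / (9) = -0.333
  q = (-7 - (2)·-0.333 - (1)·0.000) / (7) = -0.905
  r = (-9 - (1)·-0.333 - (2)·-0.905) / (5) = -1.371

(-0.333, -0.905, -1.371)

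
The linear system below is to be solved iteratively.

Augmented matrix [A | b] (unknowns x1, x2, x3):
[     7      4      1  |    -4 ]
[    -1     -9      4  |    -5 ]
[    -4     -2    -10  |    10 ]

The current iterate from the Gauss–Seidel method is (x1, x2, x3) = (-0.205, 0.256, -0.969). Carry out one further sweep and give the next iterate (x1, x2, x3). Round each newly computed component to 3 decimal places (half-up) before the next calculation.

(-0.579, 0.189, -0.806)

One sweep:
  x1 = (-4 - (4)·0.256 - (1)·-0.969) / (7) = -0.579
  x2 = (-5 - (-1)·-0.579 - (4)·-0.969) / (-9) = 0.189
  x3 = (10 - (-4)·-0.579 - (-2)·0.189) / (-10) = -0.806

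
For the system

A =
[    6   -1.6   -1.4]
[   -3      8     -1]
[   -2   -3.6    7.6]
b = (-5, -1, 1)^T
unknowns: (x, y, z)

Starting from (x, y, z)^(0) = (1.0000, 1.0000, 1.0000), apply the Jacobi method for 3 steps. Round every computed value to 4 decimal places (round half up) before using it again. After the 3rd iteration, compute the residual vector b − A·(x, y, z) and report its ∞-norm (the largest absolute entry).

Iteration 1:
  x = (-5 - (-1.6)·1.0000 - (-1.4)·1.0000) / (6) = -0.3333
  y = (-1 - (-3)·1.0000 - (-1)·1.0000) / (8) = 0.3750
  z = (1 - (-2)·1.0000 - (-3.6)·1.0000) / (7.6) = 0.8684
Iteration 2:
  x = (-5 - (-1.6)·0.3750 - (-1.4)·0.8684) / (6) = -0.5307
  y = (-1 - (-3)·-0.3333 - (-1)·0.8684) / (8) = -0.1414
  z = (1 - (-2)·-0.3333 - (-3.6)·0.3750) / (7.6) = 0.2215
Iteration 3:
  x = (-5 - (-1.6)·-0.1414 - (-1.4)·0.2215) / (6) = -0.8194
  y = (-1 - (-3)·-0.5307 - (-1)·0.2215) / (8) = -0.2963
  z = (1 - (-2)·-0.5307 - (-3.6)·-0.1414) / (7.6) = -0.0751
Residual b − A·x = (-0.6628, -1.1629, -1.1347); ∞-norm = 1.1629

1.1629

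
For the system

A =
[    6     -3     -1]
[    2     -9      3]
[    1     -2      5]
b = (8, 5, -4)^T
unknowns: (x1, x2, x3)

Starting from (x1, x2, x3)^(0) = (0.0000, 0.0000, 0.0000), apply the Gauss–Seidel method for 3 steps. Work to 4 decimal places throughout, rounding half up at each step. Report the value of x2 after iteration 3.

Iteration 1:
  x1 = (8 - (-3)·0.0000 - (-1)·0.0000) / (6) = 1.3333
  x2 = (5 - (2)·1.3333 - (3)·0.0000) / (-9) = -0.2593
  x3 = (-4 - (1)·1.3333 - (-2)·-0.2593) / (5) = -1.1704
Iteration 2:
  x1 = (8 - (-3)·-0.2593 - (-1)·-1.1704) / (6) = 1.0086
  x2 = (5 - (2)·1.0086 - (3)·-1.1704) / (-9) = -0.7216
  x3 = (-4 - (1)·1.0086 - (-2)·-0.7216) / (5) = -1.2904
Iteration 3:
  x1 = (8 - (-3)·-0.7216 - (-1)·-1.2904) / (6) = 0.7575
  x2 = (5 - (2)·0.7575 - (3)·-1.2904) / (-9) = -0.8174
  x3 = (-4 - (1)·0.7575 - (-2)·-0.8174) / (5) = -1.2785

-0.8174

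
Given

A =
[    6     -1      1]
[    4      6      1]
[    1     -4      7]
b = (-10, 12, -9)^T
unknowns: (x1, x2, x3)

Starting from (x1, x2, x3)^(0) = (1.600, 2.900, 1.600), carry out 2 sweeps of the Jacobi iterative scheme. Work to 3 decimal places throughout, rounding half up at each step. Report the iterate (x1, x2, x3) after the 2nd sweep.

Iteration 1:
  x1 = (-10 - (-1)·2.900 - (1)·1.600) / (6) = -1.450
  x2 = (12 - (4)·1.600 - (1)·1.600) / (6) = 0.667
  x3 = (-9 - (1)·1.600 - (-4)·2.900) / (7) = 0.143
Iteration 2:
  x1 = (-10 - (-1)·0.667 - (1)·0.143) / (6) = -1.579
  x2 = (12 - (4)·-1.450 - (1)·0.143) / (6) = 2.943
  x3 = (-9 - (1)·-1.450 - (-4)·0.667) / (7) = -0.697

(-1.579, 2.943, -0.697)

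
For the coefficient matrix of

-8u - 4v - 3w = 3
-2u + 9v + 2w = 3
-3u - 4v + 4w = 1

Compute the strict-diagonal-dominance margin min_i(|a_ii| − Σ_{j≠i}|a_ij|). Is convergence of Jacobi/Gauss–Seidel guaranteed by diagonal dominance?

row 1: |-8| − (4+3) = 1
row 2: |9| − (2+2) = 5
row 3: |4| − (3+4) = -3
minimum over rows = -3 → not strictly diagonally dominant

-3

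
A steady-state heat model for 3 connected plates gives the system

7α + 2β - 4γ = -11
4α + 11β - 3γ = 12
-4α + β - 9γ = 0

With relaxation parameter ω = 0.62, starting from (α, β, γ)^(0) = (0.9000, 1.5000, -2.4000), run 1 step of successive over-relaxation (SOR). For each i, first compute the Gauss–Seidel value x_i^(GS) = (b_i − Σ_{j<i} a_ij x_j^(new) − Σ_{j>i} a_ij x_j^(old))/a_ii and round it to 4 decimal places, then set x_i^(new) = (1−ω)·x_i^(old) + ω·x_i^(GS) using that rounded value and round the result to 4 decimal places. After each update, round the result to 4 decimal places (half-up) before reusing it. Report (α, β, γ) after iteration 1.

(-1.7483, 1.2347, -0.3452)

Iteration 1:
  α: GS value = (-11 - (2)·1.5000 - (-4)·-2.4000) / (7) = -3.3714;  α ← (1−ω)·0.9000 + ω·-3.3714 = -1.7483
  β: GS value = (12 - (4)·-1.7483 - (-3)·-2.4000) / (11) = 1.0721;  β ← (1−ω)·1.5000 + ω·1.0721 = 1.2347
  γ: GS value = (0 - (-4)·-1.7483 - (1)·1.2347) / (-9) = 0.9142;  γ ← (1−ω)·-2.4000 + ω·0.9142 = -0.3452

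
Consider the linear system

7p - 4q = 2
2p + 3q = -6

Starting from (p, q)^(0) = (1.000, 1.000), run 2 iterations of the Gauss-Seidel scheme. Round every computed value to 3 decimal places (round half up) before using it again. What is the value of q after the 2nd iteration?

Iteration 1:
  p = (2 - (-4)·1.000) / (7) = 0.857
  q = (-6 - (2)·0.857) / (3) = -2.571
Iteration 2:
  p = (2 - (-4)·-2.571) / (7) = -1.183
  q = (-6 - (2)·-1.183) / (3) = -1.211

-1.211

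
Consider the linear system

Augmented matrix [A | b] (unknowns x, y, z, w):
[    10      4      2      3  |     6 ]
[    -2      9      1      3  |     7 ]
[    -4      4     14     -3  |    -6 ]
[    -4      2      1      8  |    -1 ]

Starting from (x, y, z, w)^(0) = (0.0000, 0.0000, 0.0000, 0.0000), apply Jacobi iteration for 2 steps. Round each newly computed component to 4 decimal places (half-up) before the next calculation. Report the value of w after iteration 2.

0.0341

Iteration 1:
  x = (6 - (4)·0.0000 - (2)·0.0000 - (3)·0.0000) / (10) = 0.6000
  y = (7 - (-2)·0.0000 - (1)·0.0000 - (3)·0.0000) / (9) = 0.7778
  z = (-6 - (-4)·0.0000 - (4)·0.0000 - (-3)·0.0000) / (14) = -0.4286
  w = (-1 - (-4)·0.0000 - (2)·0.0000 - (1)·0.0000) / (8) = -0.1250
Iteration 2:
  x = (6 - (4)·0.7778 - (2)·-0.4286 - (3)·-0.1250) / (10) = 0.4121
  y = (7 - (-2)·0.6000 - (1)·-0.4286 - (3)·-0.1250) / (9) = 1.0004
  z = (-6 - (-4)·0.6000 - (4)·0.7778 - (-3)·-0.1250) / (14) = -0.5062
  w = (-1 - (-4)·0.6000 - (2)·0.7778 - (1)·-0.4286) / (8) = 0.0341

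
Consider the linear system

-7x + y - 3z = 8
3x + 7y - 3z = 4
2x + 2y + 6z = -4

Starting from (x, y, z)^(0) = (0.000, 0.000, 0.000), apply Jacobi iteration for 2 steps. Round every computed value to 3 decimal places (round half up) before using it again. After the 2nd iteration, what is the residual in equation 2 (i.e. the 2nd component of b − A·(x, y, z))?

Iteration 1:
  x = (8 - (1)·0.000 - (-3)·0.000) / (-7) = -1.143
  y = (4 - (3)·0.000 - (-3)·0.000) / (7) = 0.571
  z = (-4 - (2)·0.000 - (2)·0.000) / (6) = -0.667
Iteration 2:
  x = (8 - (1)·0.571 - (-3)·-0.667) / (-7) = -0.775
  y = (4 - (3)·-1.143 - (-3)·-0.667) / (7) = 0.775
  z = (-4 - (2)·-1.143 - (2)·0.571) / (6) = -0.476
Residual b − A·x = (0.372, -0.528, -1.144)

-0.528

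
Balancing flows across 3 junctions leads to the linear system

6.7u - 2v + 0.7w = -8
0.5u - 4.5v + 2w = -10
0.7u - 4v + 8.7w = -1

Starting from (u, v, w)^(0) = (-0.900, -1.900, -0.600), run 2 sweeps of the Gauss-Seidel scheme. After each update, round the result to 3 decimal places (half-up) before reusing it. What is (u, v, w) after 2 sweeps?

Iteration 1:
  u = (-8 - (-2)·-1.900 - (0.7)·-0.600) / (6.7) = -1.699
  v = (-10 - (0.5)·-1.699 - (2)·-0.600) / (-4.5) = 1.767
  w = (-1 - (0.7)·-1.699 - (-4)·1.767) / (8.7) = 0.834
Iteration 2:
  u = (-8 - (-2)·1.767 - (0.7)·0.834) / (6.7) = -0.754
  v = (-10 - (0.5)·-0.754 - (2)·0.834) / (-4.5) = 2.509
  w = (-1 - (0.7)·-0.754 - (-4)·2.509) / (8.7) = 1.099

(-0.754, 2.509, 1.099)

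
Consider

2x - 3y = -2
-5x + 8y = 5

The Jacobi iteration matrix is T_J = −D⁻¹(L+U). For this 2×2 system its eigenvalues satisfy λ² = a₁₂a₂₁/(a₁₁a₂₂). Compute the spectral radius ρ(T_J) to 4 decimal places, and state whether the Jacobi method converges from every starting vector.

0.9682

a₁₂a₂₁/(a₁₁a₂₂) = (-3)·(-5) / ((2)·(8)) = 0.937500
ρ = √|0.937500| = √0.937500 = 0.9682
ρ < 1, so Jacobi converges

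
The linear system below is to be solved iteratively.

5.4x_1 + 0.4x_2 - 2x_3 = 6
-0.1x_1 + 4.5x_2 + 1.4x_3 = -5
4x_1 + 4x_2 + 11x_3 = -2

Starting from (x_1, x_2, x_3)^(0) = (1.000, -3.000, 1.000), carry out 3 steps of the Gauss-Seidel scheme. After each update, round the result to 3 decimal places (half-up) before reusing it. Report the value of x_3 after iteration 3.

-0.213

Iteration 1:
  x_1 = (6 - (0.4)·-3.000 - (-2)·1.000) / (5.4) = 1.704
  x_2 = (-5 - (-0.1)·1.704 - (1.4)·1.000) / (4.5) = -1.384
  x_3 = (-2 - (4)·1.704 - (4)·-1.384) / (11) = -0.298
Iteration 2:
  x_1 = (6 - (0.4)·-1.384 - (-2)·-0.298) / (5.4) = 1.103
  x_2 = (-5 - (-0.1)·1.103 - (1.4)·-0.298) / (4.5) = -0.994
  x_3 = (-2 - (4)·1.103 - (4)·-0.994) / (11) = -0.221
Iteration 3:
  x_1 = (6 - (0.4)·-0.994 - (-2)·-0.221) / (5.4) = 1.103
  x_2 = (-5 - (-0.1)·1.103 - (1.4)·-0.221) / (4.5) = -1.018
  x_3 = (-2 - (4)·1.103 - (4)·-1.018) / (11) = -0.213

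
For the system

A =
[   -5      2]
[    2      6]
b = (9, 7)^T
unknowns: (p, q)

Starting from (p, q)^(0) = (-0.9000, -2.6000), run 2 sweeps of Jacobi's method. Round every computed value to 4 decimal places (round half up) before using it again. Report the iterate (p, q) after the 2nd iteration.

Iteration 1:
  p = (9 - (2)·-2.6000) / (-5) = -2.8400
  q = (7 - (2)·-0.9000) / (6) = 1.4667
Iteration 2:
  p = (9 - (2)·1.4667) / (-5) = -1.2133
  q = (7 - (2)·-2.8400) / (6) = 2.1133

(-1.2133, 2.1133)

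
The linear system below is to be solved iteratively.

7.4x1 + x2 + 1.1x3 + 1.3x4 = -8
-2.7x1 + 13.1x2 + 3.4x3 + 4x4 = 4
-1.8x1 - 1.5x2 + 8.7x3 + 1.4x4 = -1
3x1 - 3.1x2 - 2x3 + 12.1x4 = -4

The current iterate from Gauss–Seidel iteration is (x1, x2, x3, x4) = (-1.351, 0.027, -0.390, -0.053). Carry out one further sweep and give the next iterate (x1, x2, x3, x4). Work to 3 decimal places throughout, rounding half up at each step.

(-1.017, 0.213, -0.280, -0.070)

One sweep:
  x1 = (-8 - (1)·0.027 - (1.1)·-0.390 - (1.3)·-0.053) / (7.4) = -1.017
  x2 = (4 - (-2.7)·-1.017 - (3.4)·-0.390 - (4)·-0.053) / (13.1) = 0.213
  x3 = (-1 - (-1.8)·-1.017 - (-1.5)·0.213 - (1.4)·-0.053) / (8.7) = -0.280
  x4 = (-4 - (3)·-1.017 - (-3.1)·0.213 - (-2)·-0.280) / (12.1) = -0.070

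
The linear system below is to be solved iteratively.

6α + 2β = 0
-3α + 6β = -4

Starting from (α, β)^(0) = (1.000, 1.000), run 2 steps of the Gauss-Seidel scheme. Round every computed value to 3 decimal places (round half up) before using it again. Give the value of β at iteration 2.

Iteration 1:
  α = (0 - (2)·1.000) / (6) = -0.333
  β = (-4 - (-3)·-0.333) / (6) = -0.833
Iteration 2:
  α = (0 - (2)·-0.833) / (6) = 0.278
  β = (-4 - (-3)·0.278) / (6) = -0.528

-0.528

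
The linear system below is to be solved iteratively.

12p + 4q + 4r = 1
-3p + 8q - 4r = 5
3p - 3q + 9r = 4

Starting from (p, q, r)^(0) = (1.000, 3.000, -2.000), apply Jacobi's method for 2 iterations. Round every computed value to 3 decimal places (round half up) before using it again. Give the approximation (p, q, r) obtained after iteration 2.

Iteration 1:
  p = (1 - (4)·3.000 - (4)·-2.000) / (12) = -0.250
  q = (5 - (-3)·1.000 - (-4)·-2.000) / (8) = 0.000
  r = (4 - (3)·1.000 - (-3)·3.000) / (9) = 1.111
Iteration 2:
  p = (1 - (4)·0.000 - (4)·1.111) / (12) = -0.287
  q = (5 - (-3)·-0.250 - (-4)·1.111) / (8) = 1.087
  r = (4 - (3)·-0.250 - (-3)·0.000) / (9) = 0.528

(-0.287, 1.087, 0.528)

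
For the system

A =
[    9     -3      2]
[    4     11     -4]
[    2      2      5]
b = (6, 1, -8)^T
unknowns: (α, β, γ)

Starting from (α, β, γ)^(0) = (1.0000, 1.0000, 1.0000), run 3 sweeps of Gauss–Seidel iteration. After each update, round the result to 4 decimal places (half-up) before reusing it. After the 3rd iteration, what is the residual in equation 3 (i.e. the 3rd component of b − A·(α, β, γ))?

Iteration 1:
  α = (6 - (-3)·1.0000 - (2)·1.0000) / (9) = 0.7778
  β = (1 - (4)·0.7778 - (-4)·1.0000) / (11) = 0.1717
  γ = (-8 - (2)·0.7778 - (2)·0.1717) / (5) = -1.9798
Iteration 2:
  α = (6 - (-3)·0.1717 - (2)·-1.9798) / (9) = 1.1639
  β = (1 - (4)·1.1639 - (-4)·-1.9798) / (11) = -1.0523
  γ = (-8 - (2)·1.1639 - (2)·-1.0523) / (5) = -1.6446
Iteration 3:
  α = (6 - (-3)·-1.0523 - (2)·-1.6446) / (9) = 0.6814
  β = (1 - (4)·0.6814 - (-4)·-1.6446) / (11) = -0.7549
  γ = (-8 - (2)·0.6814 - (2)·-0.7549) / (5) = -1.5706
Residual b − A·x = (0.7439, 0.2959, 0.0000)

0.0000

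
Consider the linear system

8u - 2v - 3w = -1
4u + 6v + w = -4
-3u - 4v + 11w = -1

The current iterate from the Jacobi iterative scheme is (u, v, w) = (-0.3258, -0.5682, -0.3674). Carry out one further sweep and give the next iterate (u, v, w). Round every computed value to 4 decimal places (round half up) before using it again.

(-0.4048, -0.3882, -0.3864)

One sweep:
  u = (-1 - (-2)·-0.5682 - (-3)·-0.3674) / (8) = -0.4048
  v = (-4 - (4)·-0.3258 - (1)·-0.3674) / (6) = -0.3882
  w = (-1 - (-3)·-0.3258 - (-4)·-0.5682) / (11) = -0.3864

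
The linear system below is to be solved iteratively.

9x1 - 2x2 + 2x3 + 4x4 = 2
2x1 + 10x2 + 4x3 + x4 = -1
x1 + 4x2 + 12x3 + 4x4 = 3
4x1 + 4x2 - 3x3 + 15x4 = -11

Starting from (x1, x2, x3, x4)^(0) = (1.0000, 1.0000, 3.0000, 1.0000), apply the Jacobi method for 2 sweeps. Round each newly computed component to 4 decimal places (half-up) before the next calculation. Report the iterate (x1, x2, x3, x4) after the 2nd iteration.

(0.2741, 0.3000, 1.0611, -0.2289)

Iteration 1:
  x1 = (2 - (-2)·1.0000 - (2)·3.0000 - (4)·1.0000) / (9) = -0.6667
  x2 = (-1 - (2)·1.0000 - (4)·3.0000 - (1)·1.0000) / (10) = -1.6000
  x3 = (3 - (1)·1.0000 - (4)·1.0000 - (4)·1.0000) / (12) = -0.5000
  x4 = (-11 - (4)·1.0000 - (4)·1.0000 - (-3)·3.0000) / (15) = -0.6667
Iteration 2:
  x1 = (2 - (-2)·-1.6000 - (2)·-0.5000 - (4)·-0.6667) / (9) = 0.2741
  x2 = (-1 - (2)·-0.6667 - (4)·-0.5000 - (1)·-0.6667) / (10) = 0.3000
  x3 = (3 - (1)·-0.6667 - (4)·-1.6000 - (4)·-0.6667) / (12) = 1.0611
  x4 = (-11 - (4)·-0.6667 - (4)·-1.6000 - (-3)·-0.5000) / (15) = -0.2289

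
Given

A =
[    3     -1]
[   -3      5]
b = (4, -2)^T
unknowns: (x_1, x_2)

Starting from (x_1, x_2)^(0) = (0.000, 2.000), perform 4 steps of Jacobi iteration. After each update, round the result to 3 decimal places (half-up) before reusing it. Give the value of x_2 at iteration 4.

0.560

Iteration 1:
  x_1 = (4 - (-1)·2.000) / (3) = 2.000
  x_2 = (-2 - (-3)·0.000) / (5) = -0.400
Iteration 2:
  x_1 = (4 - (-1)·-0.400) / (3) = 1.200
  x_2 = (-2 - (-3)·2.000) / (5) = 0.800
Iteration 3:
  x_1 = (4 - (-1)·0.800) / (3) = 1.600
  x_2 = (-2 - (-3)·1.200) / (5) = 0.320
Iteration 4:
  x_1 = (4 - (-1)·0.320) / (3) = 1.440
  x_2 = (-2 - (-3)·1.600) / (5) = 0.560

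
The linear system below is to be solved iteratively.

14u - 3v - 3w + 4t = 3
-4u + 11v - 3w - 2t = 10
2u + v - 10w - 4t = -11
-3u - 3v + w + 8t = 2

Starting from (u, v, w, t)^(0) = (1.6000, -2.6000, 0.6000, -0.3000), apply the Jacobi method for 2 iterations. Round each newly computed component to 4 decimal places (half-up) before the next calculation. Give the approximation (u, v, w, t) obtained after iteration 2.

(0.8886, 1.1751, 1.3143, 0.6418)

Iteration 1:
  u = (3 - (-3)·-2.6000 - (-3)·0.6000 - (4)·-0.3000) / (14) = -0.1286
  v = (10 - (-4)·1.6000 - (-3)·0.6000 - (-2)·-0.3000) / (11) = 1.6000
  w = (-11 - (2)·1.6000 - (1)·-2.6000 - (-4)·-0.3000) / (-10) = 1.2800
  t = (2 - (-3)·1.6000 - (-3)·-2.6000 - (1)·0.6000) / (8) = -0.2000
Iteration 2:
  u = (3 - (-3)·1.6000 - (-3)·1.2800 - (4)·-0.2000) / (14) = 0.8886
  v = (10 - (-4)·-0.1286 - (-3)·1.2800 - (-2)·-0.2000) / (11) = 1.1751
  w = (-11 - (2)·-0.1286 - (1)·1.6000 - (-4)·-0.2000) / (-10) = 1.3143
  t = (2 - (-3)·-0.1286 - (-3)·1.6000 - (1)·1.2800) / (8) = 0.6418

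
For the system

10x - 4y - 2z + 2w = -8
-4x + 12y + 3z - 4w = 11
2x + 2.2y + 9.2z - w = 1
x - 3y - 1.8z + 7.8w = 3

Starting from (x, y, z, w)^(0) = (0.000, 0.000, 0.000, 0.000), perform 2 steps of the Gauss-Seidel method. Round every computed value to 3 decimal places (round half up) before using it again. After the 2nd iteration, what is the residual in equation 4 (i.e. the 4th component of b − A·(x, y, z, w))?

-0.003

Iteration 1:
  x = (-8 - (-4)·0.000 - (-2)·0.000 - (2)·0.000) / (10) = -0.800
  y = (11 - (-4)·-0.800 - (3)·0.000 - (-4)·0.000) / (12) = 0.650
  z = (1 - (2)·-0.800 - (2.2)·0.650 - (-1)·0.000) / (9.2) = 0.127
  w = (3 - (1)·-0.800 - (-3)·0.650 - (-1.8)·0.127) / (7.8) = 0.766
Iteration 2:
  x = (-8 - (-4)·0.650 - (-2)·0.127 - (2)·0.766) / (10) = -0.668
  y = (11 - (-4)·-0.668 - (3)·0.127 - (-4)·0.766) / (12) = 0.918
  z = (1 - (2)·-0.668 - (2.2)·0.918 - (-1)·0.766) / (9.2) = 0.118
  w = (3 - (1)·-0.668 - (-3)·0.918 - (-1.8)·0.118) / (7.8) = 0.851
Residual b − A·x = (0.886, 0.362, 0.082, -0.003)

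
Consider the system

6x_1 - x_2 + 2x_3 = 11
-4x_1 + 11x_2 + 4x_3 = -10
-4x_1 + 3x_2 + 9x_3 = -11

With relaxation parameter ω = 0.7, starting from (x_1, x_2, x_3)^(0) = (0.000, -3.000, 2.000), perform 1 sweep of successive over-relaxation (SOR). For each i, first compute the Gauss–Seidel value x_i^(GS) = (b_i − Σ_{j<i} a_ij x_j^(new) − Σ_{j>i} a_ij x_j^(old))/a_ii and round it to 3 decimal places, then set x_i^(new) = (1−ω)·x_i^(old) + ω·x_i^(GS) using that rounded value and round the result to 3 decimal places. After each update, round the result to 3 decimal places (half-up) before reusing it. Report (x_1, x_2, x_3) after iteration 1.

Iteration 1:
  x_1: GS value = (11 - (-1)·-3.000 - (2)·2.000) / (6) = 0.667;  x_1 ← (1−ω)·0.000 + ω·0.667 = 0.467
  x_2: GS value = (-10 - (-4)·0.467 - (4)·2.000) / (11) = -1.467;  x_2 ← (1−ω)·-3.000 + ω·-1.467 = -1.927
  x_3: GS value = (-11 - (-4)·0.467 - (3)·-1.927) / (9) = -0.372;  x_3 ← (1−ω)·2.000 + ω·-0.372 = 0.340

(0.467, -1.927, 0.340)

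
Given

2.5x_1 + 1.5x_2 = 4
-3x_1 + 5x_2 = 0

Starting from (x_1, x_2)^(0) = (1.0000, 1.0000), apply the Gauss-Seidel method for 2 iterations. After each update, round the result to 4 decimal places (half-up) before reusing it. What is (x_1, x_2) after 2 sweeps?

(1.2400, 0.7440)

Iteration 1:
  x_1 = (4 - (1.5)·1.0000) / (2.5) = 1.0000
  x_2 = (0 - (-3)·1.0000) / (5) = 0.6000
Iteration 2:
  x_1 = (4 - (1.5)·0.6000) / (2.5) = 1.2400
  x_2 = (0 - (-3)·1.2400) / (5) = 0.7440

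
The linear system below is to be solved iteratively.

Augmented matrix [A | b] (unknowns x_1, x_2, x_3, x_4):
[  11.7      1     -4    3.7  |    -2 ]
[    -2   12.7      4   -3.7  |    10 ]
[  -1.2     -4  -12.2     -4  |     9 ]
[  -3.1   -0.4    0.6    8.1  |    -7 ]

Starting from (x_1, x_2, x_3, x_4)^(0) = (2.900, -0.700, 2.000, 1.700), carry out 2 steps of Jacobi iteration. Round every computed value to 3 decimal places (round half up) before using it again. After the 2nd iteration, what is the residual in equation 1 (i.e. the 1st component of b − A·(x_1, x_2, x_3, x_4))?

Iteration 1:
  x_1 = (-2 - (1)·-0.700 - (-4)·2.000 - (3.7)·1.700) / (11.7) = 0.035
  x_2 = (10 - (-2)·2.900 - (4)·2.000 - (-3.7)·1.700) / (12.7) = 1.109
  x_3 = (9 - (-1.2)·2.900 - (-4)·-0.700 - (-4)·1.700) / (-12.2) = -1.351
  x_4 = (-7 - (-3.1)·2.900 - (-0.4)·-0.700 - (0.6)·2.000) / (8.1) = 0.063
Iteration 2:
  x_1 = (-2 - (1)·1.109 - (-4)·-1.351 - (3.7)·0.063) / (11.7) = -0.748
  x_2 = (10 - (-2)·0.035 - (4)·-1.351 - (-3.7)·0.063) / (12.7) = 1.237
  x_3 = (9 - (-1.2)·0.035 - (-4)·1.109 - (-4)·0.063) / (-12.2) = -1.125
  x_4 = (-7 - (-3.1)·0.035 - (-0.4)·1.109 - (0.6)·-1.351) / (8.1) = -0.696
Residual b − A·x = (3.590, -5.281, -3.459, -2.511)

3.590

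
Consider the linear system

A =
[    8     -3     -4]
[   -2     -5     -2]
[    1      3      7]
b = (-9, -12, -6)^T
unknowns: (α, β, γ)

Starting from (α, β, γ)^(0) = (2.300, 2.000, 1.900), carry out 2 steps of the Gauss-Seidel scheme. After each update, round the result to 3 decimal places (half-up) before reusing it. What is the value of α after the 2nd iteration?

-1.368

Iteration 1:
  α = (-9 - (-3)·2.000 - (-4)·1.900) / (8) = 0.575
  β = (-12 - (-2)·0.575 - (-2)·1.900) / (-5) = 1.410
  γ = (-6 - (1)·0.575 - (3)·1.410) / (7) = -1.544
Iteration 2:
  α = (-9 - (-3)·1.410 - (-4)·-1.544) / (8) = -1.368
  β = (-12 - (-2)·-1.368 - (-2)·-1.544) / (-5) = 3.565
  γ = (-6 - (1)·-1.368 - (3)·3.565) / (7) = -2.190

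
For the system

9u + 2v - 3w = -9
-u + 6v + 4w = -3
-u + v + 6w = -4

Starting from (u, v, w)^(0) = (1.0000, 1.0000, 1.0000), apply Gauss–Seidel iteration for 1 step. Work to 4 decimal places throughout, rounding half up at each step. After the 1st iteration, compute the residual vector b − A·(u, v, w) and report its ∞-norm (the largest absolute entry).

Iteration 1:
  u = (-9 - (2)·1.0000 - (-3)·1.0000) / (9) = -0.8889
  v = (-3 - (-1)·-0.8889 - (4)·1.0000) / (6) = -1.3148
  w = (-4 - (-1)·-0.8889 - (1)·-1.3148) / (6) = -0.5957
Residual b − A·x = (-0.1574, 6.3827, 0.0001); ∞-norm = 6.3827

6.3827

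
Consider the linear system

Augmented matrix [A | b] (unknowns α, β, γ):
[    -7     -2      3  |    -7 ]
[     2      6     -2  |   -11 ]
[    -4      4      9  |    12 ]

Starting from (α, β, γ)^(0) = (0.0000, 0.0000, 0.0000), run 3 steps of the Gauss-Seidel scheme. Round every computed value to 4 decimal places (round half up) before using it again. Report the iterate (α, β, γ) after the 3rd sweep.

Iteration 1:
  α = (-7 - (-2)·0.0000 - (3)·0.0000) / (-7) = 1.0000
  β = (-11 - (2)·1.0000 - (-2)·0.0000) / (6) = -2.1667
  γ = (12 - (-4)·1.0000 - (4)·-2.1667) / (9) = 2.7408
Iteration 2:
  α = (-7 - (-2)·-2.1667 - (3)·2.7408) / (-7) = 2.7937
  β = (-11 - (2)·2.7937 - (-2)·2.7408) / (6) = -1.8510
  γ = (12 - (-4)·2.7937 - (4)·-1.8510) / (9) = 3.3976
Iteration 3:
  α = (-7 - (-2)·-1.8510 - (3)·3.3976) / (-7) = 2.9850
  β = (-11 - (2)·2.9850 - (-2)·3.3976) / (6) = -1.6958
  γ = (12 - (-4)·2.9850 - (4)·-1.6958) / (9) = 3.4137

(2.9850, -1.6958, 3.4137)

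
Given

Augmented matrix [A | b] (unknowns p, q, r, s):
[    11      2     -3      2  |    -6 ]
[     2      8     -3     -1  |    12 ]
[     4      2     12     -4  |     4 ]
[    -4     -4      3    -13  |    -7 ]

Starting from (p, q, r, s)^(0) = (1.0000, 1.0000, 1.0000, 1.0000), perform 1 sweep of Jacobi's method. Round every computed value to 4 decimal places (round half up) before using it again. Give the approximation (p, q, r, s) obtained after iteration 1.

(-0.6364, 1.7500, 0.1667, 0.1538)

Iteration 1:
  p = (-6 - (2)·1.0000 - (-3)·1.0000 - (2)·1.0000) / (11) = -0.6364
  q = (12 - (2)·1.0000 - (-3)·1.0000 - (-1)·1.0000) / (8) = 1.7500
  r = (4 - (4)·1.0000 - (2)·1.0000 - (-4)·1.0000) / (12) = 0.1667
  s = (-7 - (-4)·1.0000 - (-4)·1.0000 - (3)·1.0000) / (-13) = 0.1538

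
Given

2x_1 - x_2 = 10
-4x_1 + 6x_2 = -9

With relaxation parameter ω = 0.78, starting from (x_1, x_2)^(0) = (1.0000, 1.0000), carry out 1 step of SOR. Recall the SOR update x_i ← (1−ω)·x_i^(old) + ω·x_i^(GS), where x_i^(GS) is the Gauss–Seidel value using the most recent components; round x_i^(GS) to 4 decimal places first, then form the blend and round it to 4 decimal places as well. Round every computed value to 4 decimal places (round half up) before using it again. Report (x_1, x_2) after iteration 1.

(4.5100, 1.3952)

Iteration 1:
  x_1: GS value = (10 - (-1)·1.0000) / (2) = 5.5000;  x_1 ← (1−ω)·1.0000 + ω·5.5000 = 4.5100
  x_2: GS value = (-9 - (-4)·4.5100) / (6) = 1.5067;  x_2 ← (1−ω)·1.0000 + ω·1.5067 = 1.3952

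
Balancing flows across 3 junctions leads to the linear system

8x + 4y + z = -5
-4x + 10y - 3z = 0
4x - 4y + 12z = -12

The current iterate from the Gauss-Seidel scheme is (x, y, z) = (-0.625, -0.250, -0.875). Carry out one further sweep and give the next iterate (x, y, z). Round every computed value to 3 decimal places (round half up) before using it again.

One sweep:
  x = (-5 - (4)·-0.250 - (1)·-0.875) / (8) = -0.391
  y = (0 - (-4)·-0.391 - (-3)·-0.875) / (10) = -0.419
  z = (-12 - (4)·-0.391 - (-4)·-0.419) / (12) = -1.009

(-0.391, -0.419, -1.009)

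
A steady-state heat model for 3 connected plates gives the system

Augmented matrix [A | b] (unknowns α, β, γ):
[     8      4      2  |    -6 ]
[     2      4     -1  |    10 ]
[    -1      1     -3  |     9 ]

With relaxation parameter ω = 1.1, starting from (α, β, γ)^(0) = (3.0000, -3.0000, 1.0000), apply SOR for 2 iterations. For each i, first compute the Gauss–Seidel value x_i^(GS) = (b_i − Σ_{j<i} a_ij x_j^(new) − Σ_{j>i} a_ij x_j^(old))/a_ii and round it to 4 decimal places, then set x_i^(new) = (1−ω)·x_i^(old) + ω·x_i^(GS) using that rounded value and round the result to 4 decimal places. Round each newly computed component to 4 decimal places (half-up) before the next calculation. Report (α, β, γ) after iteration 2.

Iteration 1:
  α: GS value = (-6 - (4)·-3.0000 - (2)·1.0000) / (8) = 0.5000;  α ← (1−ω)·3.0000 + ω·0.5000 = 0.2500
  β: GS value = (10 - (2)·0.2500 - (-1)·1.0000) / (4) = 2.6250;  β ← (1−ω)·-3.0000 + ω·2.6250 = 3.1875
  γ: GS value = (9 - (-1)·0.2500 - (1)·3.1875) / (-3) = -2.0208;  γ ← (1−ω)·1.0000 + ω·-2.0208 = -2.3229
Iteration 2:
  α: GS value = (-6 - (4)·3.1875 - (2)·-2.3229) / (8) = -1.7630;  α ← (1−ω)·0.2500 + ω·-1.7630 = -1.9643
  β: GS value = (10 - (2)·-1.9643 - (-1)·-2.3229) / (4) = 2.9014;  β ← (1−ω)·3.1875 + ω·2.9014 = 2.8728
  γ: GS value = (9 - (-1)·-1.9643 - (1)·2.8728) / (-3) = -1.3876;  γ ← (1−ω)·-2.3229 + ω·-1.3876 = -1.2941

(-1.9643, 2.8728, -1.2941)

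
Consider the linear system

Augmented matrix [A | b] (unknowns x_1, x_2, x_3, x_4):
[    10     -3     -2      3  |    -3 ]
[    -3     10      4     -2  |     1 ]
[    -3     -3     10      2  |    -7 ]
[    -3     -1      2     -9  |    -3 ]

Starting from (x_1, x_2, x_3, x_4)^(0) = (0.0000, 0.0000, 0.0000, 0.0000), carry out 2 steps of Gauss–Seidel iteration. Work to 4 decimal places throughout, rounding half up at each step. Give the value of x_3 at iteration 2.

-0.8189

Iteration 1:
  x_1 = (-3 - (-3)·0.0000 - (-2)·0.0000 - (3)·0.0000) / (10) = -0.3000
  x_2 = (1 - (-3)·-0.3000 - (4)·0.0000 - (-2)·0.0000) / (10) = 0.0100
  x_3 = (-7 - (-3)·-0.3000 - (-3)·0.0100 - (2)·0.0000) / (10) = -0.7870
  x_4 = (-3 - (-3)·-0.3000 - (-1)·0.0100 - (2)·-0.7870) / (-9) = 0.2573
Iteration 2:
  x_1 = (-3 - (-3)·0.0100 - (-2)·-0.7870 - (3)·0.2573) / (10) = -0.5316
  x_2 = (1 - (-3)·-0.5316 - (4)·-0.7870 - (-2)·0.2573) / (10) = 0.3068
  x_3 = (-7 - (-3)·-0.5316 - (-3)·0.3068 - (2)·0.2573) / (10) = -0.8189
  x_4 = (-3 - (-3)·-0.5316 - (-1)·0.3068 - (2)·-0.8189) / (-9) = 0.2945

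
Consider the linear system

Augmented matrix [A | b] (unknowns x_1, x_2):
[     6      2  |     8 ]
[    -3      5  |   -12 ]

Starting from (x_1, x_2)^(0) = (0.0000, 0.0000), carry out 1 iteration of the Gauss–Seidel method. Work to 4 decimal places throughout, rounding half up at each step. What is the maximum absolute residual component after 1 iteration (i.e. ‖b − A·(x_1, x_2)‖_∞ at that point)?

3.2002

Iteration 1:
  x_1 = (8 - (2)·0.0000) / (6) = 1.3333
  x_2 = (-12 - (-3)·1.3333) / (5) = -1.6000
Residual b − A·x = (3.2002, -0.0001); ∞-norm = 3.2002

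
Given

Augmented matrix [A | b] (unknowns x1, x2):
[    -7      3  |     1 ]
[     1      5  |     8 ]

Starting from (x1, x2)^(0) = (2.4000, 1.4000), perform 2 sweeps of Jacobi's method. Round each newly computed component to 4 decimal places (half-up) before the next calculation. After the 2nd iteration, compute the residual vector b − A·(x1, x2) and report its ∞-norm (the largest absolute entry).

1.1661

Iteration 1:
  x1 = (1 - (3)·1.4000) / (-7) = 0.4571
  x2 = (8 - (1)·2.4000) / (5) = 1.1200
Iteration 2:
  x1 = (1 - (3)·1.1200) / (-7) = 0.3371
  x2 = (8 - (1)·0.4571) / (5) = 1.5086
Residual b − A·x = (-1.1661, 0.1199); ∞-norm = 1.1661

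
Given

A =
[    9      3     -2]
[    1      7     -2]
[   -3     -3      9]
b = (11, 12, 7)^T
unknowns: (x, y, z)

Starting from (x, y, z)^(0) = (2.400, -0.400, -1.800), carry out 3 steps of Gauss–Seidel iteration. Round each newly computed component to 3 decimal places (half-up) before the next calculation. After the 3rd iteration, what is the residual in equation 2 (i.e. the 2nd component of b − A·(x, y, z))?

Iteration 1:
  x = (11 - (3)·-0.400 - (-2)·-1.800) / (9) = 0.956
  y = (12 - (1)·0.956 - (-2)·-1.800) / (7) = 1.063
  z = (7 - (-3)·0.956 - (-3)·1.063) / (9) = 1.451
Iteration 2:
  x = (11 - (3)·1.063 - (-2)·1.451) / (9) = 1.190
  y = (12 - (1)·1.190 - (-2)·1.451) / (7) = 1.959
  z = (7 - (-3)·1.190 - (-3)·1.959) / (9) = 1.827
Iteration 3:
  x = (11 - (3)·1.959 - (-2)·1.827) / (9) = 0.975
  y = (12 - (1)·0.975 - (-2)·1.827) / (7) = 2.097
  z = (7 - (-3)·0.975 - (-3)·2.097) / (9) = 1.802
Residual b − A·x = (-0.462, -0.050, -0.002)

-0.050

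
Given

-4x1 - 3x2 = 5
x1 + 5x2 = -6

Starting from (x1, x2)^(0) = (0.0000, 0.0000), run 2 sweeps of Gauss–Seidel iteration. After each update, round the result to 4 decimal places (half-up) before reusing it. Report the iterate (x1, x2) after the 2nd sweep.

Iteration 1:
  x1 = (5 - (-3)·0.0000) / (-4) = -1.2500
  x2 = (-6 - (1)·-1.2500) / (5) = -0.9500
Iteration 2:
  x1 = (5 - (-3)·-0.9500) / (-4) = -0.5375
  x2 = (-6 - (1)·-0.5375) / (5) = -1.0925

(-0.5375, -1.0925)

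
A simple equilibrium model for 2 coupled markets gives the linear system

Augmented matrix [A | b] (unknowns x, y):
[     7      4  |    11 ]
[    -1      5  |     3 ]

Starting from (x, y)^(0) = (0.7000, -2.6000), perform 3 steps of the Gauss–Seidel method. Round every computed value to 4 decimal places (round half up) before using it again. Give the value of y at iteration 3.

Iteration 1:
  x = (11 - (4)·-2.6000) / (7) = 3.0571
  y = (3 - (-1)·3.0571) / (5) = 1.2114
Iteration 2:
  x = (11 - (4)·1.2114) / (7) = 0.8792
  y = (3 - (-1)·0.8792) / (5) = 0.7758
Iteration 3:
  x = (11 - (4)·0.7758) / (7) = 1.1281
  y = (3 - (-1)·1.1281) / (5) = 0.8256

0.8256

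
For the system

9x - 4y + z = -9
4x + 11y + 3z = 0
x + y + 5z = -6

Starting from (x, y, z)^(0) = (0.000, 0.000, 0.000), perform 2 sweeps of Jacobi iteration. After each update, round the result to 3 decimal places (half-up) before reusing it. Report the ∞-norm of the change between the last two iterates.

0.691

Iteration 1:
  x = (-9 - (-4)·0.000 - (1)·0.000) / (9) = -1.000
  y = (0 - (4)·0.000 - (3)·0.000) / (11) = 0.000
  z = (-6 - (1)·0.000 - (1)·0.000) / (5) = -1.200
Iteration 2:
  x = (-9 - (-4)·0.000 - (1)·-1.200) / (9) = -0.867
  y = (0 - (4)·-1.000 - (3)·-1.200) / (11) = 0.691
  z = (-6 - (1)·-1.000 - (1)·0.000) / (5) = -1.000
Change: (0.133, 0.691, 0.200) → max |·| = 0.691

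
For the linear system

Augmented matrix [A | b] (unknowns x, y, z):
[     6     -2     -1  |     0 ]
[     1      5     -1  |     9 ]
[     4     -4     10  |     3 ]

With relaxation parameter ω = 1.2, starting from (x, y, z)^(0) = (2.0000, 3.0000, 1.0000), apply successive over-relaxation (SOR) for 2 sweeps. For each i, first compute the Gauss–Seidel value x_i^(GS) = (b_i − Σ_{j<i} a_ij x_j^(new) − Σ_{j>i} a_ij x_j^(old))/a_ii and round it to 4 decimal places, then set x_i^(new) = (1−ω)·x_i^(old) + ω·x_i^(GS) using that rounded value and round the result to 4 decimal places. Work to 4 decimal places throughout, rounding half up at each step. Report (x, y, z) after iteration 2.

(0.5098, 1.8286, 0.9072)

Iteration 1:
  x: GS value = (0 - (-2)·3.0000 - (-1)·1.0000) / (6) = 1.1667;  x ← (1−ω)·2.0000 + ω·1.1667 = 1.0000
  y: GS value = (9 - (1)·1.0000 - (-1)·1.0000) / (5) = 1.8000;  y ← (1−ω)·3.0000 + ω·1.8000 = 1.5600
  z: GS value = (3 - (4)·1.0000 - (-4)·1.5600) / (10) = 0.5240;  z ← (1−ω)·1.0000 + ω·0.5240 = 0.4288
Iteration 2:
  x: GS value = (0 - (-2)·1.5600 - (-1)·0.4288) / (6) = 0.5915;  x ← (1−ω)·1.0000 + ω·0.5915 = 0.5098
  y: GS value = (9 - (1)·0.5098 - (-1)·0.4288) / (5) = 1.7838;  y ← (1−ω)·1.5600 + ω·1.7838 = 1.8286
  z: GS value = (3 - (4)·0.5098 - (-4)·1.8286) / (10) = 0.8275;  z ← (1−ω)·0.4288 + ω·0.8275 = 0.9072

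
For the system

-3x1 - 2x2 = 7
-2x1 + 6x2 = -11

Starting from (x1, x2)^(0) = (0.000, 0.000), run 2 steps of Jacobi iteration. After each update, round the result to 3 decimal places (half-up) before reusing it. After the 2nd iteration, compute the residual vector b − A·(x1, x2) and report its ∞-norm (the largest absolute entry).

2.444

Iteration 1:
  x1 = (7 - (-2)·0.000) / (-3) = -2.333
  x2 = (-11 - (-2)·0.000) / (6) = -1.833
Iteration 2:
  x1 = (7 - (-2)·-1.833) / (-3) = -1.111
  x2 = (-11 - (-2)·-2.333) / (6) = -2.611
Residual b − A·x = (-1.555, 2.444); ∞-norm = 2.444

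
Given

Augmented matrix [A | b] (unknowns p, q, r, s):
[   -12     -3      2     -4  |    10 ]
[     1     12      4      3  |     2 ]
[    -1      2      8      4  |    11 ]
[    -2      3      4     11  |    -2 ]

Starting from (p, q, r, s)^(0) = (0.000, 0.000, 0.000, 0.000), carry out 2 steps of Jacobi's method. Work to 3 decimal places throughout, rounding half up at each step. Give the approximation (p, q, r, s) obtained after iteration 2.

(-0.585, -0.177, 1.320, -0.879)

Iteration 1:
  p = (10 - (-3)·0.000 - (2)·0.000 - (-4)·0.000) / (-12) = -0.833
  q = (2 - (1)·0.000 - (4)·0.000 - (3)·0.000) / (12) = 0.167
  r = (11 - (-1)·0.000 - (2)·0.000 - (4)·0.000) / (8) = 1.375
  s = (-2 - (-2)·0.000 - (3)·0.000 - (4)·0.000) / (11) = -0.182
Iteration 2:
  p = (10 - (-3)·0.167 - (2)·1.375 - (-4)·-0.182) / (-12) = -0.585
  q = (2 - (1)·-0.833 - (4)·1.375 - (3)·-0.182) / (12) = -0.177
  r = (11 - (-1)·-0.833 - (2)·0.167 - (4)·-0.182) / (8) = 1.320
  s = (-2 - (-2)·-0.833 - (3)·0.167 - (4)·1.375) / (11) = -0.879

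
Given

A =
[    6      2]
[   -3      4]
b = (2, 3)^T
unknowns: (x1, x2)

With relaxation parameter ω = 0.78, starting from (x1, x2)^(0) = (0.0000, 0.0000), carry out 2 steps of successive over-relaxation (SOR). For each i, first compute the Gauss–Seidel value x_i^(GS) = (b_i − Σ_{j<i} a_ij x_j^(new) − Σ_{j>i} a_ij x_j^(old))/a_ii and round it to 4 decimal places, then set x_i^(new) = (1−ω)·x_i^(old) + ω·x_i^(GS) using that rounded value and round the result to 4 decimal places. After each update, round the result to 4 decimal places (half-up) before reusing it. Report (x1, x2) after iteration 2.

(0.1255, 0.8206)

Iteration 1:
  x1: GS value = (2 - (2)·0.0000) / (6) = 0.3333;  x1 ← (1−ω)·0.0000 + ω·0.3333 = 0.2600
  x2: GS value = (3 - (-3)·0.2600) / (4) = 0.9450;  x2 ← (1−ω)·0.0000 + ω·0.9450 = 0.7371
Iteration 2:
  x1: GS value = (2 - (2)·0.7371) / (6) = 0.0876;  x1 ← (1−ω)·0.2600 + ω·0.0876 = 0.1255
  x2: GS value = (3 - (-3)·0.1255) / (4) = 0.8441;  x2 ← (1−ω)·0.7371 + ω·0.8441 = 0.8206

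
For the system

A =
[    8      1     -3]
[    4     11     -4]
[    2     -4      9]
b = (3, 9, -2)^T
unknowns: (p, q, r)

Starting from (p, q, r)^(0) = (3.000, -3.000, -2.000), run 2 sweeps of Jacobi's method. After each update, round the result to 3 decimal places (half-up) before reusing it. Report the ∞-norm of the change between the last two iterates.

Iteration 1:
  p = (3 - (1)·-3.000 - (-3)·-2.000) / (8) = 0.000
  q = (9 - (4)·3.000 - (-4)·-2.000) / (11) = -1.000
  r = (-2 - (2)·3.000 - (-4)·-3.000) / (9) = -2.222
Iteration 2:
  p = (3 - (1)·-1.000 - (-3)·-2.222) / (8) = -0.333
  q = (9 - (4)·0.000 - (-4)·-2.222) / (11) = 0.010
  r = (-2 - (2)·0.000 - (-4)·-1.000) / (9) = -0.667
Change: (-0.333, 1.010, 1.555) → max |·| = 1.555

1.555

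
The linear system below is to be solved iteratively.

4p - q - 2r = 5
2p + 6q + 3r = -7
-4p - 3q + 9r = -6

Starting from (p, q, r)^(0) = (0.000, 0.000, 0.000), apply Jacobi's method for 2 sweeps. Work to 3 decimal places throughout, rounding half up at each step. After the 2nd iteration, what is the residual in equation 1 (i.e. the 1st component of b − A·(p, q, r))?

0.250

Iteration 1:
  p = (5 - (-1)·0.000 - (-2)·0.000) / (4) = 1.250
  q = (-7 - (2)·0.000 - (3)·0.000) / (6) = -1.167
  r = (-6 - (-4)·0.000 - (-3)·0.000) / (9) = -0.667
Iteration 2:
  p = (5 - (-1)·-1.167 - (-2)·-0.667) / (4) = 0.625
  q = (-7 - (2)·1.250 - (3)·-0.667) / (6) = -1.250
  r = (-6 - (-4)·1.250 - (-3)·-1.167) / (9) = -0.500
Residual b − A·x = (0.250, 0.750, -2.750)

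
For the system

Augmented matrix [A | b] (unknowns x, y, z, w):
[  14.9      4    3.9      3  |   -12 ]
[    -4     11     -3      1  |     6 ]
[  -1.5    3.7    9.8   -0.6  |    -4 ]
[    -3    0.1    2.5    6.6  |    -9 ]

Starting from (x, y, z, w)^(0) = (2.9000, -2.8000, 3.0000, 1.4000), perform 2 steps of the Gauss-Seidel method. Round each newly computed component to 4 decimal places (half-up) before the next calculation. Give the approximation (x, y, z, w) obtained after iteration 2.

Iteration 1:
  x = (-12 - (4)·-2.8000 - (3.9)·3.0000 - (3)·1.4000) / (14.9) = -1.1208
  y = (6 - (-4)·-1.1208 - (-3)·3.0000 - (1)·1.4000) / (11) = 0.8288
  z = (-4 - (-1.5)·-1.1208 - (3.7)·0.8288 - (-0.6)·1.4000) / (9.8) = -0.8069
  w = (-9 - (-3)·-1.1208 - (0.1)·0.8288 - (2.5)·-0.8069) / (6.6) = -1.5800
Iteration 2:
  x = (-12 - (4)·0.8288 - (3.9)·-0.8069 - (3)·-1.5800) / (14.9) = -0.4985
  y = (6 - (-4)·-0.4985 - (-3)·-0.8069 - (1)·-1.5800) / (11) = 0.2878
  z = (-4 - (-1.5)·-0.4985 - (3.7)·0.2878 - (-0.6)·-1.5800) / (9.8) = -0.6899
  w = (-9 - (-3)·-0.4985 - (0.1)·0.2878 - (2.5)·-0.6899) / (6.6) = -1.3333

(-0.4985, 0.2878, -0.6899, -1.3333)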